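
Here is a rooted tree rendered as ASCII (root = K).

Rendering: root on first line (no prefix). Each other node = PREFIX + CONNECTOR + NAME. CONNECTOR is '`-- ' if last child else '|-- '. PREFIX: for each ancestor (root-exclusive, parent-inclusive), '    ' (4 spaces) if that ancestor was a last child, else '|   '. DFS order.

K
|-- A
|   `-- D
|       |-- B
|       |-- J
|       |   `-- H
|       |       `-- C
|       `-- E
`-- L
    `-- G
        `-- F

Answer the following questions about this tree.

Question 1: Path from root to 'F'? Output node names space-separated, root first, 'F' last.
Answer: K L G F

Derivation:
Walk down from root: K -> L -> G -> F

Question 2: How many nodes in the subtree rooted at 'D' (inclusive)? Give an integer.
Answer: 6

Derivation:
Subtree rooted at D contains: B, C, D, E, H, J
Count = 6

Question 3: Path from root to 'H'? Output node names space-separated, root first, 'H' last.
Walk down from root: K -> A -> D -> J -> H

Answer: K A D J H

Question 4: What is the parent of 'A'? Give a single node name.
Answer: K

Derivation:
Scan adjacency: A appears as child of K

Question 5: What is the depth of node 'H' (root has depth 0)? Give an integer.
Path from root to H: K -> A -> D -> J -> H
Depth = number of edges = 4

Answer: 4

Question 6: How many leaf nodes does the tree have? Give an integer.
Leaves (nodes with no children): B, C, E, F

Answer: 4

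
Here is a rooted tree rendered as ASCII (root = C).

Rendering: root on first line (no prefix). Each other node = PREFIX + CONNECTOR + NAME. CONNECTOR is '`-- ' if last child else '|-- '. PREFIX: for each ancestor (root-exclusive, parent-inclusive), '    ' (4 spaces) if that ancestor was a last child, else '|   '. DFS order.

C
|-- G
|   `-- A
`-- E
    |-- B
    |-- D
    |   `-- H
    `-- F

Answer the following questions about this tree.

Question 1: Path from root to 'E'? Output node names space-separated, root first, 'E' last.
Answer: C E

Derivation:
Walk down from root: C -> E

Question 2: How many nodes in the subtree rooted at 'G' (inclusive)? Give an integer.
Subtree rooted at G contains: A, G
Count = 2

Answer: 2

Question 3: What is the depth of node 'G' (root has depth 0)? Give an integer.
Path from root to G: C -> G
Depth = number of edges = 1

Answer: 1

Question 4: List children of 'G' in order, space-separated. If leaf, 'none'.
Answer: A

Derivation:
Node G's children (from adjacency): A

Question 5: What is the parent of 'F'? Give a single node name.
Answer: E

Derivation:
Scan adjacency: F appears as child of E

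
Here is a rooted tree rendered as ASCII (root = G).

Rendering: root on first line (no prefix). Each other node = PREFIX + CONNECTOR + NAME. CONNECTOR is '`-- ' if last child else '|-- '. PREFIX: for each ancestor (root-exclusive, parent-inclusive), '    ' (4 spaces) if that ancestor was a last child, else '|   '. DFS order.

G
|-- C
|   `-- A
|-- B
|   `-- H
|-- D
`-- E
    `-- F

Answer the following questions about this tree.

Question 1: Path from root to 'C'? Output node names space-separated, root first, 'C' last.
Walk down from root: G -> C

Answer: G C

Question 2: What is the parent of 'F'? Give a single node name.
Scan adjacency: F appears as child of E

Answer: E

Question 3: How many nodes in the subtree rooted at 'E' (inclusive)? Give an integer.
Answer: 2

Derivation:
Subtree rooted at E contains: E, F
Count = 2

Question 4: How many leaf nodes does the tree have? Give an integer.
Answer: 4

Derivation:
Leaves (nodes with no children): A, D, F, H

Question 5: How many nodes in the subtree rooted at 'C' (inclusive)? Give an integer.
Answer: 2

Derivation:
Subtree rooted at C contains: A, C
Count = 2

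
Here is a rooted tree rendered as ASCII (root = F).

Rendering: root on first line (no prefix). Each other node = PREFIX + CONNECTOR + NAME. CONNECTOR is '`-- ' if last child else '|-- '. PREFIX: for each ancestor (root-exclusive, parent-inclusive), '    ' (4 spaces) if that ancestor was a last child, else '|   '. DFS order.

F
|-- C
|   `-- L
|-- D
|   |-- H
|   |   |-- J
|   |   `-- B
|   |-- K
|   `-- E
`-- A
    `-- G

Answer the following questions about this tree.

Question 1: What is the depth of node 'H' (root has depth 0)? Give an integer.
Path from root to H: F -> D -> H
Depth = number of edges = 2

Answer: 2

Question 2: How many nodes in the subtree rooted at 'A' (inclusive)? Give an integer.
Subtree rooted at A contains: A, G
Count = 2

Answer: 2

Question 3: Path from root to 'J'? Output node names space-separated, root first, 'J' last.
Answer: F D H J

Derivation:
Walk down from root: F -> D -> H -> J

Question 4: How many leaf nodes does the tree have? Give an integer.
Leaves (nodes with no children): B, E, G, J, K, L

Answer: 6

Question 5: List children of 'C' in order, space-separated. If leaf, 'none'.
Answer: L

Derivation:
Node C's children (from adjacency): L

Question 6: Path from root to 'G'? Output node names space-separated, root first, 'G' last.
Answer: F A G

Derivation:
Walk down from root: F -> A -> G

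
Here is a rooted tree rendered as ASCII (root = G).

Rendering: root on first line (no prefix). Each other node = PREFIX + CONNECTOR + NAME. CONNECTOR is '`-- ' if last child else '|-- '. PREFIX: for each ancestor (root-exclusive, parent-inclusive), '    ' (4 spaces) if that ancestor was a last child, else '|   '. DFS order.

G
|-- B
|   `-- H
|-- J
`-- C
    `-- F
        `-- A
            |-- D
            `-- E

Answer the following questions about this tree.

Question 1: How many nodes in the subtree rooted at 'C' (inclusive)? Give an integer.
Subtree rooted at C contains: A, C, D, E, F
Count = 5

Answer: 5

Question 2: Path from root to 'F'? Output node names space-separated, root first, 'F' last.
Answer: G C F

Derivation:
Walk down from root: G -> C -> F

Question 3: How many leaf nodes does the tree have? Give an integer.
Answer: 4

Derivation:
Leaves (nodes with no children): D, E, H, J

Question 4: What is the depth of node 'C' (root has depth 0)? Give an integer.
Answer: 1

Derivation:
Path from root to C: G -> C
Depth = number of edges = 1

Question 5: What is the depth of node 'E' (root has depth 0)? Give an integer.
Path from root to E: G -> C -> F -> A -> E
Depth = number of edges = 4

Answer: 4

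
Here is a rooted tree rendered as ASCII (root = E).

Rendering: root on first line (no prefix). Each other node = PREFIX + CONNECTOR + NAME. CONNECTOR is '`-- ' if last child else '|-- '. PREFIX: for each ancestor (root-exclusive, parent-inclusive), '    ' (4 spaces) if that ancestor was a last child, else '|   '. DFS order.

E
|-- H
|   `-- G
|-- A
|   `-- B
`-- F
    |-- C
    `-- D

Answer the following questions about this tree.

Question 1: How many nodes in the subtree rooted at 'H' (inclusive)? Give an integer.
Answer: 2

Derivation:
Subtree rooted at H contains: G, H
Count = 2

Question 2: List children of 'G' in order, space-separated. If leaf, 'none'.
Answer: none

Derivation:
Node G's children (from adjacency): (leaf)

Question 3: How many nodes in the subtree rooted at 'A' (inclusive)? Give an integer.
Subtree rooted at A contains: A, B
Count = 2

Answer: 2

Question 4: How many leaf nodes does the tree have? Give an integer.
Answer: 4

Derivation:
Leaves (nodes with no children): B, C, D, G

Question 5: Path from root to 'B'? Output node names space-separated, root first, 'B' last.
Answer: E A B

Derivation:
Walk down from root: E -> A -> B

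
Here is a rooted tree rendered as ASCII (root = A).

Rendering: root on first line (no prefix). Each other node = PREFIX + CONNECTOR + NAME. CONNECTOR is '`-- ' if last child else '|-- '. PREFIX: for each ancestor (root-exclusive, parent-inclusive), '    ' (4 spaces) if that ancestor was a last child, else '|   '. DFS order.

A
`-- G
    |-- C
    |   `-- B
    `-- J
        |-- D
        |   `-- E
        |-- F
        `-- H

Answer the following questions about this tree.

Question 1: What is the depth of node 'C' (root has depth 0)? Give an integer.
Path from root to C: A -> G -> C
Depth = number of edges = 2

Answer: 2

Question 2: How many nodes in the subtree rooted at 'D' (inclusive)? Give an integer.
Answer: 2

Derivation:
Subtree rooted at D contains: D, E
Count = 2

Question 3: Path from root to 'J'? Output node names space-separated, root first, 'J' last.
Answer: A G J

Derivation:
Walk down from root: A -> G -> J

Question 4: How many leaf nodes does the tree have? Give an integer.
Leaves (nodes with no children): B, E, F, H

Answer: 4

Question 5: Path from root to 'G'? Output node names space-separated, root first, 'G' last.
Walk down from root: A -> G

Answer: A G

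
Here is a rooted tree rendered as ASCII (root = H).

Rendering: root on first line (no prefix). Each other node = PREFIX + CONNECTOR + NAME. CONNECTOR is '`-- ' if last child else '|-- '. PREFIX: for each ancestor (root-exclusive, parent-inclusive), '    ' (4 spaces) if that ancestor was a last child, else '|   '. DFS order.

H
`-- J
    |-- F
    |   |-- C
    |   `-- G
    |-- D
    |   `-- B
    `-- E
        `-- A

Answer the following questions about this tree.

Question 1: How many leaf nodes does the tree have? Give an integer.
Answer: 4

Derivation:
Leaves (nodes with no children): A, B, C, G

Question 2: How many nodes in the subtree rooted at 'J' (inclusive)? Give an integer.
Answer: 8

Derivation:
Subtree rooted at J contains: A, B, C, D, E, F, G, J
Count = 8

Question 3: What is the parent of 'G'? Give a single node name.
Answer: F

Derivation:
Scan adjacency: G appears as child of F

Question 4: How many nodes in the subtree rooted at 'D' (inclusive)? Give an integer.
Subtree rooted at D contains: B, D
Count = 2

Answer: 2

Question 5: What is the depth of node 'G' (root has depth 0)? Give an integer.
Path from root to G: H -> J -> F -> G
Depth = number of edges = 3

Answer: 3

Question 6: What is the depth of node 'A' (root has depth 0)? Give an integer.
Answer: 3

Derivation:
Path from root to A: H -> J -> E -> A
Depth = number of edges = 3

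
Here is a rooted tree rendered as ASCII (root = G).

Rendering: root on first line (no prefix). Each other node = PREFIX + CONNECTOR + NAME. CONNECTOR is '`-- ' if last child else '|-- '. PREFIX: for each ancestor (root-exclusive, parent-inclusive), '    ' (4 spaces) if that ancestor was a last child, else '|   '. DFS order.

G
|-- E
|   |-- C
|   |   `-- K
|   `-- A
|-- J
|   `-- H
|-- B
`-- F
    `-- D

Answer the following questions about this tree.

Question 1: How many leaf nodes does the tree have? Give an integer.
Leaves (nodes with no children): A, B, D, H, K

Answer: 5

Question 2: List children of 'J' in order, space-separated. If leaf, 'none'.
Node J's children (from adjacency): H

Answer: H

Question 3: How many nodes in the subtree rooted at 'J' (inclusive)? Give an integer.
Answer: 2

Derivation:
Subtree rooted at J contains: H, J
Count = 2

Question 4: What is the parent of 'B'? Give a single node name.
Answer: G

Derivation:
Scan adjacency: B appears as child of G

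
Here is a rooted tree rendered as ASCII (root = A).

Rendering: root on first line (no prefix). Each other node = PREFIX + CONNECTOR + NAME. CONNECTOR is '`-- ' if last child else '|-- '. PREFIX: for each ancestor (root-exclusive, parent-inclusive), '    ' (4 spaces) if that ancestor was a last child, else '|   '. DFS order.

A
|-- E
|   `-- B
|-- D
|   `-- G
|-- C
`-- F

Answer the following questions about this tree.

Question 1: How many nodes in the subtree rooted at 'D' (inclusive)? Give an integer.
Answer: 2

Derivation:
Subtree rooted at D contains: D, G
Count = 2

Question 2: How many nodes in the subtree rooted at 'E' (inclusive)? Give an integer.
Subtree rooted at E contains: B, E
Count = 2

Answer: 2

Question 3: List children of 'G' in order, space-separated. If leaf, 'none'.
Answer: none

Derivation:
Node G's children (from adjacency): (leaf)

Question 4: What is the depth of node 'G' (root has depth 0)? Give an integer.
Path from root to G: A -> D -> G
Depth = number of edges = 2

Answer: 2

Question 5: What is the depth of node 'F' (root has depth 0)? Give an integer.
Path from root to F: A -> F
Depth = number of edges = 1

Answer: 1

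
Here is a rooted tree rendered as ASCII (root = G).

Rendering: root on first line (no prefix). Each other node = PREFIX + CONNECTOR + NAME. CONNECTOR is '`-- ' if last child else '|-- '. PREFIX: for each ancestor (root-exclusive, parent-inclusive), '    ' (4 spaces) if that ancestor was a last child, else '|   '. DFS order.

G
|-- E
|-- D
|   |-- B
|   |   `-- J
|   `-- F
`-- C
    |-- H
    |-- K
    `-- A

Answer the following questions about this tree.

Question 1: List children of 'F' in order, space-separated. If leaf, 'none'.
Node F's children (from adjacency): (leaf)

Answer: none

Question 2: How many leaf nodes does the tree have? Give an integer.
Answer: 6

Derivation:
Leaves (nodes with no children): A, E, F, H, J, K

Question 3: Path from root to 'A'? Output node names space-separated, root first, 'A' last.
Walk down from root: G -> C -> A

Answer: G C A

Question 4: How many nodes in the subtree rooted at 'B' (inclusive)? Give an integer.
Answer: 2

Derivation:
Subtree rooted at B contains: B, J
Count = 2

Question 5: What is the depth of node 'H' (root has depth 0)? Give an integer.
Answer: 2

Derivation:
Path from root to H: G -> C -> H
Depth = number of edges = 2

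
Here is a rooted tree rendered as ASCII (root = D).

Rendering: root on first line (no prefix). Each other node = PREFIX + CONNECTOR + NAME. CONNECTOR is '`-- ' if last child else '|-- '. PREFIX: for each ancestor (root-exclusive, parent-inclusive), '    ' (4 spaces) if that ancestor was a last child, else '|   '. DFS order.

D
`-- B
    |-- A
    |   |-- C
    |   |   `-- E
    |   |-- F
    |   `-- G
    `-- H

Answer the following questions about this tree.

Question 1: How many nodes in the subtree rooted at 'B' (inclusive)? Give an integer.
Answer: 7

Derivation:
Subtree rooted at B contains: A, B, C, E, F, G, H
Count = 7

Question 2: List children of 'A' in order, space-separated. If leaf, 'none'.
Node A's children (from adjacency): C, F, G

Answer: C F G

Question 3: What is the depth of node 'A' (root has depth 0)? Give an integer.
Path from root to A: D -> B -> A
Depth = number of edges = 2

Answer: 2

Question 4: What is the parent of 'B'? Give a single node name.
Answer: D

Derivation:
Scan adjacency: B appears as child of D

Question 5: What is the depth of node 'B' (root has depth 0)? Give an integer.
Answer: 1

Derivation:
Path from root to B: D -> B
Depth = number of edges = 1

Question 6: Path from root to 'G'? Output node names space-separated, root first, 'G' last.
Walk down from root: D -> B -> A -> G

Answer: D B A G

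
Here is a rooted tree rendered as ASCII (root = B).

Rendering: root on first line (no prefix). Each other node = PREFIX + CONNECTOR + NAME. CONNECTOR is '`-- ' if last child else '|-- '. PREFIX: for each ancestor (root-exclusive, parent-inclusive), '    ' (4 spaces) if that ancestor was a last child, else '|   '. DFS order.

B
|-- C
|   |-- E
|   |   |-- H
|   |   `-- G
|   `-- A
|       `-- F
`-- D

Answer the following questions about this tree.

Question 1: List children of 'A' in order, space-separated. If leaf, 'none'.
Answer: F

Derivation:
Node A's children (from adjacency): F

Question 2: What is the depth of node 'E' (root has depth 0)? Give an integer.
Answer: 2

Derivation:
Path from root to E: B -> C -> E
Depth = number of edges = 2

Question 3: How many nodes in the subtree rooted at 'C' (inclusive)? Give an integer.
Answer: 6

Derivation:
Subtree rooted at C contains: A, C, E, F, G, H
Count = 6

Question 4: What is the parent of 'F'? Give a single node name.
Answer: A

Derivation:
Scan adjacency: F appears as child of A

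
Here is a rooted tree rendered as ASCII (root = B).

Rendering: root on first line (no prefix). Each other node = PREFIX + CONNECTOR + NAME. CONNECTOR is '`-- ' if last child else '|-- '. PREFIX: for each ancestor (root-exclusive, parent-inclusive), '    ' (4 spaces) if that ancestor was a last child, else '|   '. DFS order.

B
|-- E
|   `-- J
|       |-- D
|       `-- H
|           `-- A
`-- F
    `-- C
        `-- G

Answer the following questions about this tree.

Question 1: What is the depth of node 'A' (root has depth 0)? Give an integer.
Path from root to A: B -> E -> J -> H -> A
Depth = number of edges = 4

Answer: 4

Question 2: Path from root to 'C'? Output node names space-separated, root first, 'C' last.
Walk down from root: B -> F -> C

Answer: B F C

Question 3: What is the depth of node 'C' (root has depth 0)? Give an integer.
Answer: 2

Derivation:
Path from root to C: B -> F -> C
Depth = number of edges = 2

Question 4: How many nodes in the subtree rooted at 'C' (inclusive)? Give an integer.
Answer: 2

Derivation:
Subtree rooted at C contains: C, G
Count = 2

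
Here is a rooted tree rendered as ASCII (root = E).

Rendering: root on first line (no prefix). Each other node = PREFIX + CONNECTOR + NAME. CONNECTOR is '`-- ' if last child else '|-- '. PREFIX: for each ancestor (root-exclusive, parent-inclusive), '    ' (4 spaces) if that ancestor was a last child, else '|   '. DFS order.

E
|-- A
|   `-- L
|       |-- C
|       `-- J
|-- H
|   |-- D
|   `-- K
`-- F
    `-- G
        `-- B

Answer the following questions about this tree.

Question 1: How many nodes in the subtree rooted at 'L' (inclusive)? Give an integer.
Answer: 3

Derivation:
Subtree rooted at L contains: C, J, L
Count = 3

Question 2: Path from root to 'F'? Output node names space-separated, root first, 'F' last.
Walk down from root: E -> F

Answer: E F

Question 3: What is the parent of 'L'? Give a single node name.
Answer: A

Derivation:
Scan adjacency: L appears as child of A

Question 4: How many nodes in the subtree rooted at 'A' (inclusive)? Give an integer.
Subtree rooted at A contains: A, C, J, L
Count = 4

Answer: 4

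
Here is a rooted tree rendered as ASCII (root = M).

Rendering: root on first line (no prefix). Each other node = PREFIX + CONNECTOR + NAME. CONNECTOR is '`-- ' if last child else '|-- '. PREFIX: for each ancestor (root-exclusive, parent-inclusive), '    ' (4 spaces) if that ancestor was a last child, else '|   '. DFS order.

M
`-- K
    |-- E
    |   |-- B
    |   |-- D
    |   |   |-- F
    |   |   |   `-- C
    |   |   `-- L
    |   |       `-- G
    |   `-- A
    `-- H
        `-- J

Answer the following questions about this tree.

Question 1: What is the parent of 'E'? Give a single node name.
Answer: K

Derivation:
Scan adjacency: E appears as child of K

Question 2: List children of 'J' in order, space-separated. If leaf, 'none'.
Node J's children (from adjacency): (leaf)

Answer: none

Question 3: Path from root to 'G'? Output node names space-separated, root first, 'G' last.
Walk down from root: M -> K -> E -> D -> L -> G

Answer: M K E D L G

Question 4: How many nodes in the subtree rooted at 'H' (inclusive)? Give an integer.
Answer: 2

Derivation:
Subtree rooted at H contains: H, J
Count = 2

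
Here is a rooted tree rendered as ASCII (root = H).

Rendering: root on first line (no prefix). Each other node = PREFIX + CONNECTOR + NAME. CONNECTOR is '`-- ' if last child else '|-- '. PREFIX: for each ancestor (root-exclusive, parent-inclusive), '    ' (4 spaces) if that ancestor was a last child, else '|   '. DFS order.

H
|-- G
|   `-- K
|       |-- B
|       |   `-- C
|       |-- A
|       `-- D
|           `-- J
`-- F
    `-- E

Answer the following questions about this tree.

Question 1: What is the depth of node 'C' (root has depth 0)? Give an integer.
Answer: 4

Derivation:
Path from root to C: H -> G -> K -> B -> C
Depth = number of edges = 4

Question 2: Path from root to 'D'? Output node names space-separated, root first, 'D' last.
Answer: H G K D

Derivation:
Walk down from root: H -> G -> K -> D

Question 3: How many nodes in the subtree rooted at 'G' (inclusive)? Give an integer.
Subtree rooted at G contains: A, B, C, D, G, J, K
Count = 7

Answer: 7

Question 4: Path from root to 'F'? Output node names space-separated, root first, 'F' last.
Answer: H F

Derivation:
Walk down from root: H -> F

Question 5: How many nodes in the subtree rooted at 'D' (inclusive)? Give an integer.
Answer: 2

Derivation:
Subtree rooted at D contains: D, J
Count = 2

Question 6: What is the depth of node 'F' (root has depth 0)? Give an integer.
Path from root to F: H -> F
Depth = number of edges = 1

Answer: 1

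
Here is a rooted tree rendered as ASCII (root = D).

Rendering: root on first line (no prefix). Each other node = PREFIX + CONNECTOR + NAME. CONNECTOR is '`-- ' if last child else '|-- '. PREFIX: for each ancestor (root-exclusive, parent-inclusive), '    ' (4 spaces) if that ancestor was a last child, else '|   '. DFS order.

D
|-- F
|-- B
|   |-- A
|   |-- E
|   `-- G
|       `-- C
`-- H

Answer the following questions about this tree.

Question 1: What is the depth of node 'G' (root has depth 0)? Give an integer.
Answer: 2

Derivation:
Path from root to G: D -> B -> G
Depth = number of edges = 2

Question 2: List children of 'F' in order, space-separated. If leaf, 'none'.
Node F's children (from adjacency): (leaf)

Answer: none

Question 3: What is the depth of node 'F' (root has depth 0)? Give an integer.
Path from root to F: D -> F
Depth = number of edges = 1

Answer: 1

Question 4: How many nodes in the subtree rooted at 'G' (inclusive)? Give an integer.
Subtree rooted at G contains: C, G
Count = 2

Answer: 2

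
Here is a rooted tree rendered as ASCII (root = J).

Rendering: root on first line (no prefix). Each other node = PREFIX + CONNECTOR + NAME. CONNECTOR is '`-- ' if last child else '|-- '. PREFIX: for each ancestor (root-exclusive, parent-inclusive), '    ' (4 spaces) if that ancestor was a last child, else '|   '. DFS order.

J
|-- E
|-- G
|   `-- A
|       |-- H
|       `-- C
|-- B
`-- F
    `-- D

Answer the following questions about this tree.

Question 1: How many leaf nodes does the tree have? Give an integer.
Answer: 5

Derivation:
Leaves (nodes with no children): B, C, D, E, H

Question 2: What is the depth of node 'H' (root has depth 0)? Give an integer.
Answer: 3

Derivation:
Path from root to H: J -> G -> A -> H
Depth = number of edges = 3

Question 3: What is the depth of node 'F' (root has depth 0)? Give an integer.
Answer: 1

Derivation:
Path from root to F: J -> F
Depth = number of edges = 1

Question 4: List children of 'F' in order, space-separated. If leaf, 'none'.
Answer: D

Derivation:
Node F's children (from adjacency): D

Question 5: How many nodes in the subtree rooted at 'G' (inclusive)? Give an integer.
Subtree rooted at G contains: A, C, G, H
Count = 4

Answer: 4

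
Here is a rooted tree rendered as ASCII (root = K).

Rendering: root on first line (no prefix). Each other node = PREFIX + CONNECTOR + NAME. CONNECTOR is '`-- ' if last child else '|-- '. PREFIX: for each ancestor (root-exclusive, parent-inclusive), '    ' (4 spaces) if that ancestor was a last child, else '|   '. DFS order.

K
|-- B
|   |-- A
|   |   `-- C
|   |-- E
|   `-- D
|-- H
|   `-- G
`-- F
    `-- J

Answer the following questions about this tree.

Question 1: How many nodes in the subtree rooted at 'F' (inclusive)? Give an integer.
Subtree rooted at F contains: F, J
Count = 2

Answer: 2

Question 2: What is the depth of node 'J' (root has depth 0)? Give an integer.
Path from root to J: K -> F -> J
Depth = number of edges = 2

Answer: 2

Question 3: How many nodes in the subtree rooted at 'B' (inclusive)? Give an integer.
Answer: 5

Derivation:
Subtree rooted at B contains: A, B, C, D, E
Count = 5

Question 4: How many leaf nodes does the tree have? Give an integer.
Answer: 5

Derivation:
Leaves (nodes with no children): C, D, E, G, J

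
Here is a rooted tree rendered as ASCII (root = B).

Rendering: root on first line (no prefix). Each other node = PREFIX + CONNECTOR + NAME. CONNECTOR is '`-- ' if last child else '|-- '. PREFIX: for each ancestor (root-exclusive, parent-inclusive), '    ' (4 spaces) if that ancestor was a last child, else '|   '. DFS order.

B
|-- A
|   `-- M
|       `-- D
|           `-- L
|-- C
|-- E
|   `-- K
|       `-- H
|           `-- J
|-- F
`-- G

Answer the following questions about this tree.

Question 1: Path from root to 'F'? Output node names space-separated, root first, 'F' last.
Walk down from root: B -> F

Answer: B F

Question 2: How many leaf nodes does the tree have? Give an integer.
Answer: 5

Derivation:
Leaves (nodes with no children): C, F, G, J, L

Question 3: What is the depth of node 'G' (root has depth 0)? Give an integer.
Answer: 1

Derivation:
Path from root to G: B -> G
Depth = number of edges = 1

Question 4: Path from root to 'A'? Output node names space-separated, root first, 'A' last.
Walk down from root: B -> A

Answer: B A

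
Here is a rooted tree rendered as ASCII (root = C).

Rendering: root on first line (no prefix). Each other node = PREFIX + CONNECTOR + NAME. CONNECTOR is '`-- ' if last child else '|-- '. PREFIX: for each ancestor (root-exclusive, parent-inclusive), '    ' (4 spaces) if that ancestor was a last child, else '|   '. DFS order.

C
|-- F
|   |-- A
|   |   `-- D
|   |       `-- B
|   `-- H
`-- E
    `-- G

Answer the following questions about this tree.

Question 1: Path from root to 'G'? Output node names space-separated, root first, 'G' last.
Answer: C E G

Derivation:
Walk down from root: C -> E -> G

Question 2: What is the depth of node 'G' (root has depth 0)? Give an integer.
Path from root to G: C -> E -> G
Depth = number of edges = 2

Answer: 2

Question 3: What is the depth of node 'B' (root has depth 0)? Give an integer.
Answer: 4

Derivation:
Path from root to B: C -> F -> A -> D -> B
Depth = number of edges = 4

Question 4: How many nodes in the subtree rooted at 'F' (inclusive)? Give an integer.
Subtree rooted at F contains: A, B, D, F, H
Count = 5

Answer: 5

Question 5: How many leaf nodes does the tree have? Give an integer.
Answer: 3

Derivation:
Leaves (nodes with no children): B, G, H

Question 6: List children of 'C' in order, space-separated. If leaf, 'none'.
Node C's children (from adjacency): F, E

Answer: F E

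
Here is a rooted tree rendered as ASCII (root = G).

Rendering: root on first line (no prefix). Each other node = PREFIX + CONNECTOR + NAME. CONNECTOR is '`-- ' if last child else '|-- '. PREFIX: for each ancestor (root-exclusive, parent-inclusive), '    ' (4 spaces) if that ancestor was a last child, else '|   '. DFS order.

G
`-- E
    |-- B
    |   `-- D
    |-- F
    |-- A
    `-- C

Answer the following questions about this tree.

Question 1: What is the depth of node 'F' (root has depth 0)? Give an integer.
Path from root to F: G -> E -> F
Depth = number of edges = 2

Answer: 2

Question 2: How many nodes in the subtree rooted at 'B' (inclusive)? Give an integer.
Subtree rooted at B contains: B, D
Count = 2

Answer: 2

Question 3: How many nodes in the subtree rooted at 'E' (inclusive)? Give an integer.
Subtree rooted at E contains: A, B, C, D, E, F
Count = 6

Answer: 6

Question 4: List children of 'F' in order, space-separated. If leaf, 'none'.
Node F's children (from adjacency): (leaf)

Answer: none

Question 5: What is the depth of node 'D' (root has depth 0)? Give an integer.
Path from root to D: G -> E -> B -> D
Depth = number of edges = 3

Answer: 3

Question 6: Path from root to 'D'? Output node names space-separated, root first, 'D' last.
Walk down from root: G -> E -> B -> D

Answer: G E B D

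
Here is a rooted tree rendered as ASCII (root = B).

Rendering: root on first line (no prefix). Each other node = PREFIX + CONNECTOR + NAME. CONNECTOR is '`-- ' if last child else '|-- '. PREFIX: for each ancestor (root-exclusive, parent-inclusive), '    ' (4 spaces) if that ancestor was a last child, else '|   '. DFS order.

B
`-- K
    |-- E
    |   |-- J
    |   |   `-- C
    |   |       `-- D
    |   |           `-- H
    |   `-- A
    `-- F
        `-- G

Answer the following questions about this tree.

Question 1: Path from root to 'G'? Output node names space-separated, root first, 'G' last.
Answer: B K F G

Derivation:
Walk down from root: B -> K -> F -> G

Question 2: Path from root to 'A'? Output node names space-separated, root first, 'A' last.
Walk down from root: B -> K -> E -> A

Answer: B K E A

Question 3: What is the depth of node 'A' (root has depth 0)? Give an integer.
Answer: 3

Derivation:
Path from root to A: B -> K -> E -> A
Depth = number of edges = 3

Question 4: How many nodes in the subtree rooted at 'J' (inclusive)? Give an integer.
Answer: 4

Derivation:
Subtree rooted at J contains: C, D, H, J
Count = 4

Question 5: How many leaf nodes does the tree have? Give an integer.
Answer: 3

Derivation:
Leaves (nodes with no children): A, G, H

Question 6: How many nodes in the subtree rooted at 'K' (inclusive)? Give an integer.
Answer: 9

Derivation:
Subtree rooted at K contains: A, C, D, E, F, G, H, J, K
Count = 9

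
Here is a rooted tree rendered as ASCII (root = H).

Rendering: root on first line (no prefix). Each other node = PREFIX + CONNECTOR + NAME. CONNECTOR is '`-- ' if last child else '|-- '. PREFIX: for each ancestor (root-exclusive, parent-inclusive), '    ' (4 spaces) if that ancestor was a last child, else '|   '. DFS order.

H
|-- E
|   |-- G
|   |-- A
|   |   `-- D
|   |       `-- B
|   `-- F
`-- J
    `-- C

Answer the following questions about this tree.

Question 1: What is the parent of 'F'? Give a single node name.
Answer: E

Derivation:
Scan adjacency: F appears as child of E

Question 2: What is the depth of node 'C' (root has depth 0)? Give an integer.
Path from root to C: H -> J -> C
Depth = number of edges = 2

Answer: 2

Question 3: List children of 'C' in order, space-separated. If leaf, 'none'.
Node C's children (from adjacency): (leaf)

Answer: none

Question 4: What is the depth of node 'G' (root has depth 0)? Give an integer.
Path from root to G: H -> E -> G
Depth = number of edges = 2

Answer: 2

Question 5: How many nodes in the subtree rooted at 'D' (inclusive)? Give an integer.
Answer: 2

Derivation:
Subtree rooted at D contains: B, D
Count = 2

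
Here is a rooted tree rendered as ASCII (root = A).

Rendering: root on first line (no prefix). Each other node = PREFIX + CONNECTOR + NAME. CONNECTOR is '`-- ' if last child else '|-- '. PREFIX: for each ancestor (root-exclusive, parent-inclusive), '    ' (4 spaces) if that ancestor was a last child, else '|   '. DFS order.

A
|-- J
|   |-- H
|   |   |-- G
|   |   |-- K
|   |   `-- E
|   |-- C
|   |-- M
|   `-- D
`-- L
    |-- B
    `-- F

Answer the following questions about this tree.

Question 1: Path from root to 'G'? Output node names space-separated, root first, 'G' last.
Answer: A J H G

Derivation:
Walk down from root: A -> J -> H -> G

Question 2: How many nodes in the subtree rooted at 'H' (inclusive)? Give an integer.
Subtree rooted at H contains: E, G, H, K
Count = 4

Answer: 4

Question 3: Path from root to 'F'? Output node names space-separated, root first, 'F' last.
Walk down from root: A -> L -> F

Answer: A L F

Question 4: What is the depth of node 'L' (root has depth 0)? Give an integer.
Path from root to L: A -> L
Depth = number of edges = 1

Answer: 1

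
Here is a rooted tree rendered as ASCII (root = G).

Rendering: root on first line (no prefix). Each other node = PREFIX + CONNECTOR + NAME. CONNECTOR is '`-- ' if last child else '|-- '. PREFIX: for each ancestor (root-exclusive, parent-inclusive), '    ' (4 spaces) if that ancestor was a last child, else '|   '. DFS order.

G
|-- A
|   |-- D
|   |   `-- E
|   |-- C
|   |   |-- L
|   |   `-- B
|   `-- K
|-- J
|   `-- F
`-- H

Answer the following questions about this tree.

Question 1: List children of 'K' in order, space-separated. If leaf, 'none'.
Answer: none

Derivation:
Node K's children (from adjacency): (leaf)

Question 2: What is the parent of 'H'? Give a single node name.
Answer: G

Derivation:
Scan adjacency: H appears as child of G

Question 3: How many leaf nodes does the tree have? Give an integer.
Leaves (nodes with no children): B, E, F, H, K, L

Answer: 6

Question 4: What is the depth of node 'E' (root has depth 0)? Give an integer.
Path from root to E: G -> A -> D -> E
Depth = number of edges = 3

Answer: 3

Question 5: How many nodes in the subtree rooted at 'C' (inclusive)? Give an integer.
Answer: 3

Derivation:
Subtree rooted at C contains: B, C, L
Count = 3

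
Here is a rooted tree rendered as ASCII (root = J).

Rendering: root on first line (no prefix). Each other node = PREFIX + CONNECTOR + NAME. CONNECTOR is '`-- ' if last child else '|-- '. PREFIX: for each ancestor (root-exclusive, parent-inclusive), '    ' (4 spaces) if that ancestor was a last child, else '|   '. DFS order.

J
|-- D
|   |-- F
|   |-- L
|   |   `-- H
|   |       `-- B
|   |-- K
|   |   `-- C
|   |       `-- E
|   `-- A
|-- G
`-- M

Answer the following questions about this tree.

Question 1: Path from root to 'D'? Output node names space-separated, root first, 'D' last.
Walk down from root: J -> D

Answer: J D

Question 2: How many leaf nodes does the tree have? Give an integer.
Leaves (nodes with no children): A, B, E, F, G, M

Answer: 6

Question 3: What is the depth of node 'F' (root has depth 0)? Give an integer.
Answer: 2

Derivation:
Path from root to F: J -> D -> F
Depth = number of edges = 2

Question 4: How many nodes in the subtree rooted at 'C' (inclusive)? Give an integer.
Subtree rooted at C contains: C, E
Count = 2

Answer: 2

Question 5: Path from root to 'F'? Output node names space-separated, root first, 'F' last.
Answer: J D F

Derivation:
Walk down from root: J -> D -> F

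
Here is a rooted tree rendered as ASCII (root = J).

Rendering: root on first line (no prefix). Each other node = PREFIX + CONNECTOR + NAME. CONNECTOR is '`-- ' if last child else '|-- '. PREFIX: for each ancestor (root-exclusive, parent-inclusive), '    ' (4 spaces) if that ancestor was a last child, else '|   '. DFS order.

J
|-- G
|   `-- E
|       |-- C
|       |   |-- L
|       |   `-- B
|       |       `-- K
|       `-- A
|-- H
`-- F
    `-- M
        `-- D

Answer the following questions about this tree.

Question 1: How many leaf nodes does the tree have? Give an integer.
Answer: 5

Derivation:
Leaves (nodes with no children): A, D, H, K, L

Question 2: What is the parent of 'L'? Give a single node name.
Answer: C

Derivation:
Scan adjacency: L appears as child of C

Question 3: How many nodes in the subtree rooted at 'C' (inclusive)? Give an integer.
Subtree rooted at C contains: B, C, K, L
Count = 4

Answer: 4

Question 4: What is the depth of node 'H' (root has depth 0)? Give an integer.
Path from root to H: J -> H
Depth = number of edges = 1

Answer: 1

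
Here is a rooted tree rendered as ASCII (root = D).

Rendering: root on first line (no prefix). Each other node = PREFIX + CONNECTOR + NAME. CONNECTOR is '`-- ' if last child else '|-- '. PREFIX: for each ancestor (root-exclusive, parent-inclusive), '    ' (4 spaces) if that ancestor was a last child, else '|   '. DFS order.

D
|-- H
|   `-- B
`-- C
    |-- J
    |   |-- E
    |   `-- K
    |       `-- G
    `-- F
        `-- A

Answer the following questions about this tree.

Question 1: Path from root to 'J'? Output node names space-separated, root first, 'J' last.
Walk down from root: D -> C -> J

Answer: D C J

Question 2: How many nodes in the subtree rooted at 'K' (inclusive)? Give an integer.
Answer: 2

Derivation:
Subtree rooted at K contains: G, K
Count = 2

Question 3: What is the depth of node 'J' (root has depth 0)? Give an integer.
Answer: 2

Derivation:
Path from root to J: D -> C -> J
Depth = number of edges = 2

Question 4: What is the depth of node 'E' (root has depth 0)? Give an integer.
Path from root to E: D -> C -> J -> E
Depth = number of edges = 3

Answer: 3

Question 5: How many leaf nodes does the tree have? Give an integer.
Answer: 4

Derivation:
Leaves (nodes with no children): A, B, E, G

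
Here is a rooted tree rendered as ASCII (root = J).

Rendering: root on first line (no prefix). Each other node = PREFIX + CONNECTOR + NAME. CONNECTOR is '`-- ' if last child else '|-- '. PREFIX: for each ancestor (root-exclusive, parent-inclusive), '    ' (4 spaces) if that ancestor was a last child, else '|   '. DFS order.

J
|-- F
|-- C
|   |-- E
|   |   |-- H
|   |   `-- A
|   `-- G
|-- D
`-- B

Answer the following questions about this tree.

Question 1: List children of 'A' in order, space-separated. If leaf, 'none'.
Node A's children (from adjacency): (leaf)

Answer: none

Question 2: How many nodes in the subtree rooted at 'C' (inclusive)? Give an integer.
Subtree rooted at C contains: A, C, E, G, H
Count = 5

Answer: 5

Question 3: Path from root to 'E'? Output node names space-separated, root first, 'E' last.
Walk down from root: J -> C -> E

Answer: J C E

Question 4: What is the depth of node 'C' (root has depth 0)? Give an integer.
Answer: 1

Derivation:
Path from root to C: J -> C
Depth = number of edges = 1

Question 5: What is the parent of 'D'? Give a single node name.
Scan adjacency: D appears as child of J

Answer: J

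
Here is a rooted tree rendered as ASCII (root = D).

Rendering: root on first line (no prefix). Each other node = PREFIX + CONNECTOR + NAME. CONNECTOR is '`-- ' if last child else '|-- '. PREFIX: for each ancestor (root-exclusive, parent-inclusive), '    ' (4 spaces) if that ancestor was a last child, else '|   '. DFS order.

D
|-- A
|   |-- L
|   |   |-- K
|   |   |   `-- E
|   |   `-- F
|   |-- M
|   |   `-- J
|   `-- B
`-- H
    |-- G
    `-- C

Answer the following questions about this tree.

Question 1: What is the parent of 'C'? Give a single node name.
Scan adjacency: C appears as child of H

Answer: H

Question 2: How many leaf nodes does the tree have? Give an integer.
Leaves (nodes with no children): B, C, E, F, G, J

Answer: 6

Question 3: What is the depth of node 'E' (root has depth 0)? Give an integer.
Path from root to E: D -> A -> L -> K -> E
Depth = number of edges = 4

Answer: 4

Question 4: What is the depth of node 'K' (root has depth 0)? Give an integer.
Answer: 3

Derivation:
Path from root to K: D -> A -> L -> K
Depth = number of edges = 3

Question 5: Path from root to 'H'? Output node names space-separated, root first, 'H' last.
Walk down from root: D -> H

Answer: D H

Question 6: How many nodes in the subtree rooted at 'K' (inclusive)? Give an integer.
Answer: 2

Derivation:
Subtree rooted at K contains: E, K
Count = 2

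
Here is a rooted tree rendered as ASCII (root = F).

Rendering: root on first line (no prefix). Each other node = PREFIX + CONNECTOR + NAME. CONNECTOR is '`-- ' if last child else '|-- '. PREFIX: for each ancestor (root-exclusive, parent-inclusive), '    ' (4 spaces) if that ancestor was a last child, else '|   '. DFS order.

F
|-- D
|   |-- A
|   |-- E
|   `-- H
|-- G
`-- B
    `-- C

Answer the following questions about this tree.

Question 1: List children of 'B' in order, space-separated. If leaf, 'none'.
Answer: C

Derivation:
Node B's children (from adjacency): C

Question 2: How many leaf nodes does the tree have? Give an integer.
Answer: 5

Derivation:
Leaves (nodes with no children): A, C, E, G, H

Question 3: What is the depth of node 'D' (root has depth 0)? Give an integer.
Answer: 1

Derivation:
Path from root to D: F -> D
Depth = number of edges = 1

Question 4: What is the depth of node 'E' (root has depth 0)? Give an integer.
Answer: 2

Derivation:
Path from root to E: F -> D -> E
Depth = number of edges = 2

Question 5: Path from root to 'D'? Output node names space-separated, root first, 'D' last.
Walk down from root: F -> D

Answer: F D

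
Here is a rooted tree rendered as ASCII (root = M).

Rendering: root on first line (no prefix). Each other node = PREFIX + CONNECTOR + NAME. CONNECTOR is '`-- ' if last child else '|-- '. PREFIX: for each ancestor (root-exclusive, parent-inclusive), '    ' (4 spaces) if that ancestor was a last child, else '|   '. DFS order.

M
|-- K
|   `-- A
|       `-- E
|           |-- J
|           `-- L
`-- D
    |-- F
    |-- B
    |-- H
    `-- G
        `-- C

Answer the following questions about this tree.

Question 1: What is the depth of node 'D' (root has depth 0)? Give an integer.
Path from root to D: M -> D
Depth = number of edges = 1

Answer: 1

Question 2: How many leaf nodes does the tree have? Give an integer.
Leaves (nodes with no children): B, C, F, H, J, L

Answer: 6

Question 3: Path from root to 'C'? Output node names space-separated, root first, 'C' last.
Walk down from root: M -> D -> G -> C

Answer: M D G C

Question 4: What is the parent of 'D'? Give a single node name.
Answer: M

Derivation:
Scan adjacency: D appears as child of M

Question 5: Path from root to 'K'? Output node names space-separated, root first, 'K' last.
Walk down from root: M -> K

Answer: M K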